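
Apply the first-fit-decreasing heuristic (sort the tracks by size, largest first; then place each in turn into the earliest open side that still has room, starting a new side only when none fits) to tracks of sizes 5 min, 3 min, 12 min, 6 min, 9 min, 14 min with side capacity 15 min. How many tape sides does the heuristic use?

Sorted descending: 14, 12, 9, 6, 5, 3.
  14 → side 1 (new)  [load 14/15]
  12 → side 2 (new)  [load 12/15]
  9 → side 3 (new)  [load 9/15]
  6 → side 3  [load 15/15]
  5 → side 4 (new)  [load 5/15]
  3 → side 2  [load 15/15]
4 tape sides opened.

4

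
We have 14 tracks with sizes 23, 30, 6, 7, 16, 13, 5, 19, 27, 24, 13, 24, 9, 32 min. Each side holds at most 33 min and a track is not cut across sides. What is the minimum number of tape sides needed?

8

Total = 32 + 30 + 27 + 24 + 24 + 23 + 19 + 16 + 13 + 13 + 9 + 7 + 6 + 5 = 248 min.
Lower bound: ⌈248/33⌉ = 8 tape sides.
A packing using 8 tape sides:
  side 1: 32 = 32
  side 2: 30 = 30
  side 3: 27 + 6 = 33
  side 4: 24 + 9 = 33
  side 5: 24 + 7 = 31
  side 6: 23 + 5 = 28
  side 7: 19 + 13 = 32
  side 8: 16 + 13 = 29
This matches the lower bound, so 8 is optimal.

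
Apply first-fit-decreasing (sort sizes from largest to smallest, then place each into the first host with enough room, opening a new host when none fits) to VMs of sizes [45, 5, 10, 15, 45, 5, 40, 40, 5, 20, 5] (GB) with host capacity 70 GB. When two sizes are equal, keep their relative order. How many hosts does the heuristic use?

4

Sorted descending: 45, 45, 40, 40, 20, 15, 10, 5, 5, 5, 5.
  45 → host 1 (new)  [load 45/70]
  45 → host 2 (new)  [load 45/70]
  40 → host 3 (new)  [load 40/70]
  40 → host 4 (new)  [load 40/70]
  20 → host 1  [load 65/70]
  15 → host 2  [load 60/70]
  10 → host 2  [load 70/70]
  5 → host 1  [load 70/70]
  5 → host 3  [load 45/70]
  5 → host 3  [load 50/70]
  5 → host 3  [load 55/70]
4 hosts opened.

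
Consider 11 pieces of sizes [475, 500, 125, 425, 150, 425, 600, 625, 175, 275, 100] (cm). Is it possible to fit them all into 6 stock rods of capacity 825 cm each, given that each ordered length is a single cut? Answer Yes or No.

A valid assignment using 6 stock rods:
  stock rod 1: 625 + 175 = 800
  stock rod 2: 600 + 150 = 750
  stock rod 3: 500 + 275 = 775
  stock rod 4: 475 + 125 + 100 = 700
  stock rod 5: 425 = 425
  stock rod 6: 425 = 425
Every load is within 825 cm, so 6 stock rods suffice.

Yes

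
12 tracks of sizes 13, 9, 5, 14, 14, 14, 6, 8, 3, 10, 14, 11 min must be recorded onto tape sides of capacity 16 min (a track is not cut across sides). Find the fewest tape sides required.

Total = 14 + 14 + 14 + 14 + 13 + 11 + 10 + 9 + 8 + 6 + 5 + 3 = 121 min.
Lower bound: ⌈121/16⌉ = 8 tape sides.
A packing using 9 tape sides:
  side 1: 14 = 14
  side 2: 14 = 14
  side 3: 14 = 14
  side 4: 14 = 14
  side 5: 13 + 3 = 16
  side 6: 11 + 5 = 16
  side 7: 10 + 6 = 16
  side 8: 9 = 9
  side 9: 8 = 8
No arrangement into 8 tape sides stays within capacity, so 9 is optimal.

9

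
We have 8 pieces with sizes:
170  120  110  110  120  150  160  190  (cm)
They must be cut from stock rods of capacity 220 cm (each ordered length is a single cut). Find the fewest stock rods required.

7

Total = 190 + 170 + 160 + 150 + 120 + 120 + 110 + 110 = 1130 cm.
Lower bound: ⌈1130/220⌉ = 6 stock rods.
A packing using 7 stock rods:
  stock rod 1: 190 = 190
  stock rod 2: 170 = 170
  stock rod 3: 160 = 160
  stock rod 4: 150 = 150
  stock rod 5: 120 = 120
  stock rod 6: 120 = 120
  stock rod 7: 110 + 110 = 220
No arrangement into 6 stock rods stays within capacity, so 7 is optimal.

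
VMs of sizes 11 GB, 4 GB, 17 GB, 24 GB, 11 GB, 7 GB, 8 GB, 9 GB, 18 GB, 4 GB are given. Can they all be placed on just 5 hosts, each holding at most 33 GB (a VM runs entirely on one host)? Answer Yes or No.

A valid assignment using 4 hosts:
  host 1: 24 + 9 = 33
  host 2: 18 + 11 + 4 = 33
  host 3: 17 + 11 + 4 = 32
  host 4: 8 + 7 = 15
That uses only 4 ≤ 5, so 5 hosts are enough.

Yes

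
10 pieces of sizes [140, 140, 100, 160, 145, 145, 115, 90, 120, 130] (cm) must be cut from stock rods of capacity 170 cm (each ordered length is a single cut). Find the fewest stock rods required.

Total = 160 + 145 + 145 + 140 + 140 + 130 + 120 + 115 + 100 + 90 = 1285 cm.
Lower bound: ⌈1285/170⌉ = 8 stock rods.
Also, 10 pieces each exceed 85 cm, and no two of those can share a stock rod, so at least 10 stock rods are needed.
A packing using 10 stock rods:
  stock rod 1: 160 = 160
  stock rod 2: 145 = 145
  stock rod 3: 145 = 145
  stock rod 4: 140 = 140
  stock rod 5: 140 = 140
  stock rod 6: 130 = 130
  stock rod 7: 120 = 120
  stock rod 8: 115 = 115
  stock rod 9: 100 = 100
  stock rod 10: 90 = 90
This matches the lower bound, so 10 is optimal.

10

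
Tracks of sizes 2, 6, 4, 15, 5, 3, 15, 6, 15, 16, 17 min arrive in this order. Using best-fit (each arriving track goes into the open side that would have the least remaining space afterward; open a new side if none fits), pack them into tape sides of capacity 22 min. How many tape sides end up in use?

6

  2 → side 1 (new)  [load 2/22]
  6 → side 1  [load 8/22]
  4 → side 1  [load 12/22]
  15 → side 2 (new)  [load 15/22]
  5 → side 2  [load 20/22]
  3 → side 1  [load 15/22]
  15 → side 3 (new)  [load 15/22]
  6 → side 1  [load 21/22]
  15 → side 4 (new)  [load 15/22]
  16 → side 5 (new)  [load 16/22]
  17 → side 6 (new)  [load 17/22]
6 tape sides opened.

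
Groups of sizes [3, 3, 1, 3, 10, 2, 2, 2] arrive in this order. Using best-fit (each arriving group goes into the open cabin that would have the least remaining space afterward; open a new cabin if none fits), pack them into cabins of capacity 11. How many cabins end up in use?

3

  3 → cabin 1 (new)  [load 3/11]
  3 → cabin 1  [load 6/11]
  1 → cabin 1  [load 7/11]
  3 → cabin 1  [load 10/11]
  10 → cabin 2 (new)  [load 10/11]
  2 → cabin 3 (new)  [load 2/11]
  2 → cabin 3  [load 4/11]
  2 → cabin 3  [load 6/11]
3 cabins opened.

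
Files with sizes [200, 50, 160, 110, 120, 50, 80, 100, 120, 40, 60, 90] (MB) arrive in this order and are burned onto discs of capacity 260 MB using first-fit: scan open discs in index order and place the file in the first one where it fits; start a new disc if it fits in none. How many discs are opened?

5

  200 → disc 1 (new)  [load 200/260]
  50 → disc 1  [load 250/260]
  160 → disc 2 (new)  [load 160/260]
  110 → disc 3 (new)  [load 110/260]
  120 → disc 3  [load 230/260]
  50 → disc 2  [load 210/260]
  80 → disc 4 (new)  [load 80/260]
  100 → disc 4  [load 180/260]
  120 → disc 5 (new)  [load 120/260]
  40 → disc 2  [load 250/260]
  60 → disc 4  [load 240/260]
  90 → disc 5  [load 210/260]
5 discs opened.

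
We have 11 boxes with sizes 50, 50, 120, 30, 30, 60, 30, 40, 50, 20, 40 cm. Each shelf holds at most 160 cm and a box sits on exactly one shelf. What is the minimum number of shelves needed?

Total = 120 + 60 + 50 + 50 + 50 + 40 + 40 + 30 + 30 + 30 + 20 = 520 cm.
Lower bound: ⌈520/160⌉ = 4 shelves.
A packing using 4 shelves:
  shelf 1: 120 + 40 = 160
  shelf 2: 60 + 50 + 50 = 160
  shelf 3: 50 + 40 + 30 + 30 = 150
  shelf 4: 30 + 20 = 50
This matches the lower bound, so 4 is optimal.

4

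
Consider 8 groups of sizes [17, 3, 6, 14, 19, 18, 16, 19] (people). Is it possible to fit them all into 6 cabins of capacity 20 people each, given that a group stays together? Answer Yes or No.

Yes

A valid assignment using 6 cabins:
  cabin 1: 19 = 19
  cabin 2: 19 = 19
  cabin 3: 18 = 18
  cabin 4: 17 + 3 = 20
  cabin 5: 16 = 16
  cabin 6: 14 + 6 = 20
Every load is within 20 people, so 6 cabins suffice.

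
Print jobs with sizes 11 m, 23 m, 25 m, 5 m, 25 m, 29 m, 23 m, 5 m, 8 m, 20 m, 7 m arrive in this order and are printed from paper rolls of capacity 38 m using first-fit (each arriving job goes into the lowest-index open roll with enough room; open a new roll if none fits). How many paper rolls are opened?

6

  11 → roll 1 (new)  [load 11/38]
  23 → roll 1  [load 34/38]
  25 → roll 2 (new)  [load 25/38]
  5 → roll 2  [load 30/38]
  25 → roll 3 (new)  [load 25/38]
  29 → roll 4 (new)  [load 29/38]
  23 → roll 5 (new)  [load 23/38]
  5 → roll 2  [load 35/38]
  8 → roll 3  [load 33/38]
  20 → roll 6 (new)  [load 20/38]
  7 → roll 4  [load 36/38]
6 paper rolls opened.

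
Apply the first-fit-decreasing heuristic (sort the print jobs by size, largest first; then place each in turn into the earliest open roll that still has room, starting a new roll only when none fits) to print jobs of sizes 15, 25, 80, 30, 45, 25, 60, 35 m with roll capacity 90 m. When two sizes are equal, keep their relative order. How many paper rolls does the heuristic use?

4

Sorted descending: 80, 60, 45, 35, 30, 25, 25, 15.
  80 → roll 1 (new)  [load 80/90]
  60 → roll 2 (new)  [load 60/90]
  45 → roll 3 (new)  [load 45/90]
  35 → roll 3  [load 80/90]
  30 → roll 2  [load 90/90]
  25 → roll 4 (new)  [load 25/90]
  25 → roll 4  [load 50/90]
  15 → roll 4  [load 65/90]
4 paper rolls opened.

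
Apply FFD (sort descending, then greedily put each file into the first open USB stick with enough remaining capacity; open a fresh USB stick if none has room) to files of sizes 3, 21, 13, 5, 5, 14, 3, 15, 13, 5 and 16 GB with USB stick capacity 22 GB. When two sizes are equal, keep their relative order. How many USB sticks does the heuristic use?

6

Sorted descending: 21, 16, 15, 14, 13, 13, 5, 5, 5, 3, 3.
  21 → USB stick 1 (new)  [load 21/22]
  16 → USB stick 2 (new)  [load 16/22]
  15 → USB stick 3 (new)  [load 15/22]
  14 → USB stick 4 (new)  [load 14/22]
  13 → USB stick 5 (new)  [load 13/22]
  13 → USB stick 6 (new)  [load 13/22]
  5 → USB stick 2  [load 21/22]
  5 → USB stick 3  [load 20/22]
  5 → USB stick 4  [load 19/22]
  3 → USB stick 4  [load 22/22]
  3 → USB stick 5  [load 16/22]
6 USB sticks opened.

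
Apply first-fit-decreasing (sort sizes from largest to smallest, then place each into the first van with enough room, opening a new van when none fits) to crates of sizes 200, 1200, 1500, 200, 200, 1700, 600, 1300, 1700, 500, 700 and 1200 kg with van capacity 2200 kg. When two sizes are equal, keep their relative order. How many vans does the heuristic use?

6

Sorted descending: 1700, 1700, 1500, 1300, 1200, 1200, 700, 600, 500, 200, 200, 200.
  1700 → van 1 (new)  [load 1700/2200]
  1700 → van 2 (new)  [load 1700/2200]
  1500 → van 3 (new)  [load 1500/2200]
  1300 → van 4 (new)  [load 1300/2200]
  1200 → van 5 (new)  [load 1200/2200]
  1200 → van 6 (new)  [load 1200/2200]
  700 → van 3  [load 2200/2200]
  600 → van 4  [load 1900/2200]
  500 → van 1  [load 2200/2200]
  200 → van 2  [load 1900/2200]
  200 → van 2  [load 2100/2200]
  200 → van 4  [load 2100/2200]
6 vans opened.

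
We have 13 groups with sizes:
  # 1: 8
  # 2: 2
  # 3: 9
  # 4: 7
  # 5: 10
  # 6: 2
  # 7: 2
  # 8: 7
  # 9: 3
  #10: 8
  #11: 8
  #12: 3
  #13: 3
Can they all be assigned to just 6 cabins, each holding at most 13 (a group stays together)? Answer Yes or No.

Total = 72; ⌈72/13⌉ = 6.
7 groups each exceed half the capacity and cannot share a cabin, forcing at least 7 cabins.
At least 7 cabins are required, but only 6 are allowed.

No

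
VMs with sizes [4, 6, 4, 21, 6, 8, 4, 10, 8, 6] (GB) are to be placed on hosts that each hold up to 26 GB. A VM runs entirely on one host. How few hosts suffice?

3

Total = 21 + 10 + 8 + 8 + 6 + 6 + 6 + 4 + 4 + 4 = 77 GB.
Lower bound: ⌈77/26⌉ = 3 hosts.
A packing using 3 hosts:
  host 1: 21 + 4 = 25
  host 2: 10 + 8 + 8 = 26
  host 3: 6 + 6 + 6 + 4 + 4 = 26
This matches the lower bound, so 3 is optimal.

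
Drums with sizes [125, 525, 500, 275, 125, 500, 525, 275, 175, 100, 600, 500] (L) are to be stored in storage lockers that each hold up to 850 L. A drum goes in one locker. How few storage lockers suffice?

Total = 600 + 525 + 525 + 500 + 500 + 500 + 275 + 275 + 175 + 125 + 125 + 100 = 4225 L.
Lower bound: ⌈4225/850⌉ = 5 storage lockers.
Also, 6 drums each exceed 425 L, and no two of those can share a locker, so at least 6 storage lockers are needed.
A packing using 6 storage lockers:
  locker 1: 600 + 175 = 775
  locker 2: 525 + 275 = 800
  locker 3: 525 + 275 = 800
  locker 4: 500 + 125 + 125 + 100 = 850
  locker 5: 500 = 500
  locker 6: 500 = 500
This matches the lower bound, so 6 is optimal.

6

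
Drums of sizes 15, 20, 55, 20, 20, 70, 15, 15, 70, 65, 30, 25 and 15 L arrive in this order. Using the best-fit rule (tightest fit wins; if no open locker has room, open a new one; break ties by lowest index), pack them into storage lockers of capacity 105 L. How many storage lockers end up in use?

  15 → locker 1 (new)  [load 15/105]
  20 → locker 1  [load 35/105]
  55 → locker 1  [load 90/105]
  20 → locker 2 (new)  [load 20/105]
  20 → locker 2  [load 40/105]
  70 → locker 3 (new)  [load 70/105]
  15 → locker 1  [load 105/105]
  15 → locker 3  [load 85/105]
  70 → locker 4 (new)  [load 70/105]
  65 → locker 2  [load 105/105]
  30 → locker 4  [load 100/105]
  25 → locker 5 (new)  [load 25/105]
  15 → locker 3  [load 100/105]
5 storage lockers opened.

5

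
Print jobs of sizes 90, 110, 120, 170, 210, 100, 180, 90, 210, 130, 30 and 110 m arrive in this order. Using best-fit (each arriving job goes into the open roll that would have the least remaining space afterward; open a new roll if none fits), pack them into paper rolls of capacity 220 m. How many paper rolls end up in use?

8

  90 → roll 1 (new)  [load 90/220]
  110 → roll 1  [load 200/220]
  120 → roll 2 (new)  [load 120/220]
  170 → roll 3 (new)  [load 170/220]
  210 → roll 4 (new)  [load 210/220]
  100 → roll 2  [load 220/220]
  180 → roll 5 (new)  [load 180/220]
  90 → roll 6 (new)  [load 90/220]
  210 → roll 7 (new)  [load 210/220]
  130 → roll 6  [load 220/220]
  30 → roll 5  [load 210/220]
  110 → roll 8 (new)  [load 110/220]
8 paper rolls opened.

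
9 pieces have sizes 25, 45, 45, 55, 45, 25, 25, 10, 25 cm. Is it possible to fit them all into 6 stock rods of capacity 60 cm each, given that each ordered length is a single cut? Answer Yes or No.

Yes

A valid assignment using 6 stock rods:
  stock rod 1: 55 = 55
  stock rod 2: 45 + 10 = 55
  stock rod 3: 45 = 45
  stock rod 4: 45 = 45
  stock rod 5: 25 + 25 = 50
  stock rod 6: 25 + 25 = 50
Every load is within 60 cm, so 6 stock rods suffice.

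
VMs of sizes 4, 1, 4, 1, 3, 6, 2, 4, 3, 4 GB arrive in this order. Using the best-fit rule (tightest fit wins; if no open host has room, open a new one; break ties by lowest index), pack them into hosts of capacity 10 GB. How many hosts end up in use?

4

  4 → host 1 (new)  [load 4/10]
  1 → host 1  [load 5/10]
  4 → host 1  [load 9/10]
  1 → host 1  [load 10/10]
  3 → host 2 (new)  [load 3/10]
  6 → host 2  [load 9/10]
  2 → host 3 (new)  [load 2/10]
  4 → host 3  [load 6/10]
  3 → host 3  [load 9/10]
  4 → host 4 (new)  [load 4/10]
4 hosts opened.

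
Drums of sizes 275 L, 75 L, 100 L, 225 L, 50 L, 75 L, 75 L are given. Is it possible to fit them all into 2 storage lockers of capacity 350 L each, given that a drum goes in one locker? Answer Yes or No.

Total = 875 L; ⌈875/350⌉ = 3.
At least 3 storage lockers are required, but only 2 are allowed.

No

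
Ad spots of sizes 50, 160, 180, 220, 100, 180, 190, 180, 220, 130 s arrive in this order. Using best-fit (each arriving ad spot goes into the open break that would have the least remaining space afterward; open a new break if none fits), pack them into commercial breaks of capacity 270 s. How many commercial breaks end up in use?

  50 → break 1 (new)  [load 50/270]
  160 → break 1  [load 210/270]
  180 → break 2 (new)  [load 180/270]
  220 → break 3 (new)  [load 220/270]
  100 → break 4 (new)  [load 100/270]
  180 → break 5 (new)  [load 180/270]
  190 → break 6 (new)  [load 190/270]
  180 → break 7 (new)  [load 180/270]
  220 → break 8 (new)  [load 220/270]
  130 → break 4  [load 230/270]
8 commercial breaks opened.

8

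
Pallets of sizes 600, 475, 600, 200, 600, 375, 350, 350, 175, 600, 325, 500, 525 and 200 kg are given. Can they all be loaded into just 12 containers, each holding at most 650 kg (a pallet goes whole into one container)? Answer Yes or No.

Yes

A valid assignment using 11 containers:
  container 1: 600 = 600
  container 2: 600 = 600
  container 3: 600 = 600
  container 4: 600 = 600
  container 5: 525 = 525
  container 6: 500 = 500
  container 7: 475 + 175 = 650
  container 8: 375 + 200 = 575
  container 9: 350 + 200 = 550
  container 10: 350 = 350
  container 11: 325 = 325
That uses only 11 ≤ 12, so 12 containers are enough.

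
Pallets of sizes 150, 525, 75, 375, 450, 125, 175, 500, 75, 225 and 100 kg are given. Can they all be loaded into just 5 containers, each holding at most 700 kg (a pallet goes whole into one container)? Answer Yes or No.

Yes

A valid assignment using 4 containers:
  container 1: 525 + 175 = 700
  container 2: 500 + 125 + 75 = 700
  container 3: 450 + 225 = 675
  container 4: 375 + 150 + 100 + 75 = 700
That uses only 4 ≤ 5, so 5 containers are enough.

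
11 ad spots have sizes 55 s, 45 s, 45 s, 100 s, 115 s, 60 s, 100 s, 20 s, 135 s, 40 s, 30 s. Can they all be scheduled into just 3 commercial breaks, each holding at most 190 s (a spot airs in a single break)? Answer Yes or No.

No

Total = 745 s; ⌈745/190⌉ = 4.
At least 4 commercial breaks are required, but only 3 are allowed.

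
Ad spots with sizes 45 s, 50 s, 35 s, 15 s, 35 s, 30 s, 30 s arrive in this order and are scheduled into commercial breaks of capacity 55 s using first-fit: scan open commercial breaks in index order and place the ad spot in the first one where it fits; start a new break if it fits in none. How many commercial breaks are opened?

6

  45 → break 1 (new)  [load 45/55]
  50 → break 2 (new)  [load 50/55]
  35 → break 3 (new)  [load 35/55]
  15 → break 3  [load 50/55]
  35 → break 4 (new)  [load 35/55]
  30 → break 5 (new)  [load 30/55]
  30 → break 6 (new)  [load 30/55]
6 commercial breaks opened.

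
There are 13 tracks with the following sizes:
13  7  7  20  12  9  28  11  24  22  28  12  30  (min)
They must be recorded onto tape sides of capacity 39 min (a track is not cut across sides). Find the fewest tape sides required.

Total = 30 + 28 + 28 + 24 + 22 + 20 + 13 + 12 + 12 + 11 + 9 + 7 + 7 = 223 min.
Lower bound: ⌈223/39⌉ = 6 tape sides.
A packing using 6 tape sides:
  side 1: 30 + 9 = 39
  side 2: 28 + 11 = 39
  side 3: 28 + 7 = 35
  side 4: 24 + 13 = 37
  side 5: 22 + 12 = 34
  side 6: 20 + 12 + 7 = 39
This matches the lower bound, so 6 is optimal.

6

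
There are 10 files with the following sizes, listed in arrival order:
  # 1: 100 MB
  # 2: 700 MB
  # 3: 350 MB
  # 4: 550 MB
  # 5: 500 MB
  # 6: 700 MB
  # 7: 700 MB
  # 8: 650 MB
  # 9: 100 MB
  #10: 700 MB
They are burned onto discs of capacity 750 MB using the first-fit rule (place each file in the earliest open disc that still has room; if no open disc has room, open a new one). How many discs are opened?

8

  100 → disc 1 (new)  [load 100/750]
  700 → disc 2 (new)  [load 700/750]
  350 → disc 1  [load 450/750]
  550 → disc 3 (new)  [load 550/750]
  500 → disc 4 (new)  [load 500/750]
  700 → disc 5 (new)  [load 700/750]
  700 → disc 6 (new)  [load 700/750]
  650 → disc 7 (new)  [load 650/750]
  100 → disc 1  [load 550/750]
  700 → disc 8 (new)  [load 700/750]
8 discs opened.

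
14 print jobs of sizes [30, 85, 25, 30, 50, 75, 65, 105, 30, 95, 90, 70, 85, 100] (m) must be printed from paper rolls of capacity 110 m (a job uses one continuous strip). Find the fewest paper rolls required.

10

Total = 105 + 100 + 95 + 90 + 85 + 85 + 75 + 70 + 65 + 50 + 30 + 30 + 30 + 25 = 935 m.
Lower bound: ⌈935/110⌉ = 9 paper rolls.
A packing using 10 paper rolls:
  roll 1: 105 = 105
  roll 2: 100 = 100
  roll 3: 95 = 95
  roll 4: 90 = 90
  roll 5: 85 + 25 = 110
  roll 6: 85 = 85
  roll 7: 75 + 30 = 105
  roll 8: 70 + 30 = 100
  roll 9: 65 + 30 = 95
  roll 10: 50 = 50
No arrangement into 9 paper rolls stays within capacity, so 10 is optimal.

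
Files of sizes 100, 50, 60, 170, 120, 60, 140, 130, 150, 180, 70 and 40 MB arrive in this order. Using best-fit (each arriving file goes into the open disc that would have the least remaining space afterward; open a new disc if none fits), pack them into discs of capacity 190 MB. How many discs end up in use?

  100 → disc 1 (new)  [load 100/190]
  50 → disc 1  [load 150/190]
  60 → disc 2 (new)  [load 60/190]
  170 → disc 3 (new)  [load 170/190]
  120 → disc 2  [load 180/190]
  60 → disc 4 (new)  [load 60/190]
  140 → disc 5 (new)  [load 140/190]
  130 → disc 4  [load 190/190]
  150 → disc 6 (new)  [load 150/190]
  180 → disc 7 (new)  [load 180/190]
  70 → disc 8 (new)  [load 70/190]
  40 → disc 1  [load 190/190]
8 discs opened.

8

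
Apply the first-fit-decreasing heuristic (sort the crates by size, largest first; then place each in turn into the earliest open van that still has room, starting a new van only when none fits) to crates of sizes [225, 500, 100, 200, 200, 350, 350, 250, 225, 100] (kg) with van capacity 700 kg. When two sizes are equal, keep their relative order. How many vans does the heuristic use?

Sorted descending: 500, 350, 350, 250, 225, 225, 200, 200, 100, 100.
  500 → van 1 (new)  [load 500/700]
  350 → van 2 (new)  [load 350/700]
  350 → van 2  [load 700/700]
  250 → van 3 (new)  [load 250/700]
  225 → van 3  [load 475/700]
  225 → van 3  [load 700/700]
  200 → van 1  [load 700/700]
  200 → van 4 (new)  [load 200/700]
  100 → van 4  [load 300/700]
  100 → van 4  [load 400/700]
4 vans opened.

4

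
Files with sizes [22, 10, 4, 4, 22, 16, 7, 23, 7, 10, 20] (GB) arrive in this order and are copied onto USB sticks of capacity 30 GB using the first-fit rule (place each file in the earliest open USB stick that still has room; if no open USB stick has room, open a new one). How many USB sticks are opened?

5

  22 → USB stick 1 (new)  [load 22/30]
  10 → USB stick 2 (new)  [load 10/30]
  4 → USB stick 1  [load 26/30]
  4 → USB stick 1  [load 30/30]
  22 → USB stick 3 (new)  [load 22/30]
  16 → USB stick 2  [load 26/30]
  7 → USB stick 3  [load 29/30]
  23 → USB stick 4 (new)  [load 23/30]
  7 → USB stick 4  [load 30/30]
  10 → USB stick 5 (new)  [load 10/30]
  20 → USB stick 5  [load 30/30]
5 USB sticks opened.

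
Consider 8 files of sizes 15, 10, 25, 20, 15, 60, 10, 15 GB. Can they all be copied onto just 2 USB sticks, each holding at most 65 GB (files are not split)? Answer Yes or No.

No

Total = 170 GB; ⌈170/65⌉ = 3.
At least 3 USB sticks are required, but only 2 are allowed.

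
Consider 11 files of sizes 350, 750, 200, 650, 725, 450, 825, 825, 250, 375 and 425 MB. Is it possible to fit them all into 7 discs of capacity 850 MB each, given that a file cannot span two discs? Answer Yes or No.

Total = 5825 MB; ⌈5825/850⌉ = 7.
The bound of 7 does not rule out 7, but exhaustive search shows no assignment into 7 discs of capacity 850 MB exists — the minimum is 8.

No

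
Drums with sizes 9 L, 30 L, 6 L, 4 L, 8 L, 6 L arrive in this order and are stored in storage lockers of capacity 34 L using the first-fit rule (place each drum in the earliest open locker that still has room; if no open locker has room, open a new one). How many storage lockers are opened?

  9 → locker 1 (new)  [load 9/34]
  30 → locker 2 (new)  [load 30/34]
  6 → locker 1  [load 15/34]
  4 → locker 1  [load 19/34]
  8 → locker 1  [load 27/34]
  6 → locker 1  [load 33/34]
2 storage lockers opened.

2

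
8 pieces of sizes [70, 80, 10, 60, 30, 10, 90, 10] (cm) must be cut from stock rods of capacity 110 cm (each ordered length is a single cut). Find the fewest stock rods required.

4

Total = 90 + 80 + 70 + 60 + 30 + 10 + 10 + 10 = 360 cm.
Lower bound: ⌈360/110⌉ = 4 stock rods.
A packing using 4 stock rods:
  stock rod 1: 90 + 10 + 10 = 110
  stock rod 2: 80 + 30 = 110
  stock rod 3: 70 + 10 = 80
  stock rod 4: 60 = 60
This matches the lower bound, so 4 is optimal.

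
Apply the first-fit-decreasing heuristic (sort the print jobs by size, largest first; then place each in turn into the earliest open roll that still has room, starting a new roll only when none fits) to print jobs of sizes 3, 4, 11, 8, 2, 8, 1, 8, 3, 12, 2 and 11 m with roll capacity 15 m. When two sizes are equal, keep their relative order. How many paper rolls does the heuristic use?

6

Sorted descending: 12, 11, 11, 8, 8, 8, 4, 3, 3, 2, 2, 1.
  12 → roll 1 (new)  [load 12/15]
  11 → roll 2 (new)  [load 11/15]
  11 → roll 3 (new)  [load 11/15]
  8 → roll 4 (new)  [load 8/15]
  8 → roll 5 (new)  [load 8/15]
  8 → roll 6 (new)  [load 8/15]
  4 → roll 2  [load 15/15]
  3 → roll 1  [load 15/15]
  3 → roll 3  [load 14/15]
  2 → roll 4  [load 10/15]
  2 → roll 4  [load 12/15]
  1 → roll 3  [load 15/15]
6 paper rolls opened.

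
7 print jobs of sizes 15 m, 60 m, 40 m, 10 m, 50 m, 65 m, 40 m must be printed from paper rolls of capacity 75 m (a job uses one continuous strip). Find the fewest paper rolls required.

5

Total = 65 + 60 + 50 + 40 + 40 + 15 + 10 = 280 m.
Lower bound: ⌈280/75⌉ = 4 paper rolls.
Also, 5 print jobs each exceed 75/2 m, and no two of those can share a roll, so at least 5 paper rolls are needed.
A packing using 5 paper rolls:
  roll 1: 65 + 10 = 75
  roll 2: 60 + 15 = 75
  roll 3: 50 = 50
  roll 4: 40 = 40
  roll 5: 40 = 40
This matches the lower bound, so 5 is optimal.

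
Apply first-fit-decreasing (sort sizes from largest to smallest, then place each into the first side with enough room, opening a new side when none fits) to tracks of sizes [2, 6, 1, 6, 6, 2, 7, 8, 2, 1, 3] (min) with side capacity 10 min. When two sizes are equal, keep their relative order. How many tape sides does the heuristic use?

5

Sorted descending: 8, 7, 6, 6, 6, 3, 2, 2, 2, 1, 1.
  8 → side 1 (new)  [load 8/10]
  7 → side 2 (new)  [load 7/10]
  6 → side 3 (new)  [load 6/10]
  6 → side 4 (new)  [load 6/10]
  6 → side 5 (new)  [load 6/10]
  3 → side 2  [load 10/10]
  2 → side 1  [load 10/10]
  2 → side 3  [load 8/10]
  2 → side 3  [load 10/10]
  1 → side 4  [load 7/10]
  1 → side 4  [load 8/10]
5 tape sides opened.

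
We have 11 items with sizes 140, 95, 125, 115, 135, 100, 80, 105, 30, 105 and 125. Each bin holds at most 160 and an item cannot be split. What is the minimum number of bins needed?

Total = 140 + 135 + 125 + 125 + 115 + 105 + 105 + 100 + 95 + 80 + 30 = 1155.
Lower bound: ⌈1155/160⌉ = 8 bins.
Also, 9 items each exceed 80, and no two of those can share a bin, so at least 9 bins are needed.
A packing using 10 bins:
  bin 1: 140 = 140
  bin 2: 135 = 135
  bin 3: 125 + 30 = 155
  bin 4: 125 = 125
  bin 5: 115 = 115
  bin 6: 105 = 105
  bin 7: 105 = 105
  bin 8: 100 = 100
  bin 9: 95 = 95
  bin 10: 80 = 80
No arrangement into 9 bins stays within capacity, so 10 is optimal.

10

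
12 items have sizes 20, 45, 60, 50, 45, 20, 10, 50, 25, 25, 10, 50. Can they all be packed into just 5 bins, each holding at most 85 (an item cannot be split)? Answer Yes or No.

Total = 410; ⌈410/85⌉ = 5.
6 items each exceed half the capacity and cannot share a bin, forcing at least 6 bins.
At least 6 bins are required, but only 5 are allowed.

No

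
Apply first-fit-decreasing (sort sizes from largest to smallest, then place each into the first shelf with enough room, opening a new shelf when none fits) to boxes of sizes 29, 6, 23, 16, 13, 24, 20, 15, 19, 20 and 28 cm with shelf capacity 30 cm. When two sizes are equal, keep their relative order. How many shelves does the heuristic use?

9

Sorted descending: 29, 28, 24, 23, 20, 20, 19, 16, 15, 13, 6.
  29 → shelf 1 (new)  [load 29/30]
  28 → shelf 2 (new)  [load 28/30]
  24 → shelf 3 (new)  [load 24/30]
  23 → shelf 4 (new)  [load 23/30]
  20 → shelf 5 (new)  [load 20/30]
  20 → shelf 6 (new)  [load 20/30]
  19 → shelf 7 (new)  [load 19/30]
  16 → shelf 8 (new)  [load 16/30]
  15 → shelf 9 (new)  [load 15/30]
  13 → shelf 8  [load 29/30]
  6 → shelf 3  [load 30/30]
9 shelves opened.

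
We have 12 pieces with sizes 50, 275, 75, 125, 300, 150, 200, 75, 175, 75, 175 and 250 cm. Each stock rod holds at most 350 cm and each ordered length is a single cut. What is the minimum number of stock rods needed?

Total = 300 + 275 + 250 + 200 + 175 + 175 + 150 + 125 + 75 + 75 + 75 + 50 = 1925 cm.
Lower bound: ⌈1925/350⌉ = 6 stock rods.
A packing using 6 stock rods:
  stock rod 1: 300 + 50 = 350
  stock rod 2: 275 + 75 = 350
  stock rod 3: 250 + 75 = 325
  stock rod 4: 200 + 150 = 350
  stock rod 5: 175 + 175 = 350
  stock rod 6: 125 + 75 = 200
This matches the lower bound, so 6 is optimal.

6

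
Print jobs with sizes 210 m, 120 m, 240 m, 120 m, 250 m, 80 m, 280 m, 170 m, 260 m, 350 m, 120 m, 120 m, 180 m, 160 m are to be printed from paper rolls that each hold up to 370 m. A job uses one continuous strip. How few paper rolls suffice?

Total = 350 + 280 + 260 + 250 + 240 + 210 + 180 + 170 + 160 + 120 + 120 + 120 + 120 + 80 = 2660 m.
Lower bound: ⌈2660/370⌉ = 8 paper rolls.
A packing using 8 paper rolls:
  roll 1: 350 = 350
  roll 2: 280 + 80 = 360
  roll 3: 260 = 260
  roll 4: 250 + 120 = 370
  roll 5: 240 + 120 = 360
  roll 6: 210 + 160 = 370
  roll 7: 180 + 170 = 350
  roll 8: 120 + 120 = 240
This matches the lower bound, so 8 is optimal.

8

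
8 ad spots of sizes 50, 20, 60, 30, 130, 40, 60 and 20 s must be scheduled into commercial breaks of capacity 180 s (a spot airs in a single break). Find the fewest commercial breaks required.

Total = 130 + 60 + 60 + 50 + 40 + 30 + 20 + 20 = 410 s.
Lower bound: ⌈410/180⌉ = 3 commercial breaks.
A packing using 3 commercial breaks:
  break 1: 130 + 50 = 180
  break 2: 60 + 60 + 40 + 20 = 180
  break 3: 30 + 20 = 50
This matches the lower bound, so 3 is optimal.

3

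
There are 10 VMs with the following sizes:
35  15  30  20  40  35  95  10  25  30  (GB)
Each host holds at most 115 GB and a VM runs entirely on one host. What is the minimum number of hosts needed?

Total = 95 + 40 + 35 + 35 + 30 + 30 + 25 + 20 + 15 + 10 = 335 GB.
Lower bound: ⌈335/115⌉ = 3 hosts.
A packing using 3 hosts:
  host 1: 95 + 20 = 115
  host 2: 40 + 35 + 35 = 110
  host 3: 30 + 30 + 25 + 15 + 10 = 110
This matches the lower bound, so 3 is optimal.

3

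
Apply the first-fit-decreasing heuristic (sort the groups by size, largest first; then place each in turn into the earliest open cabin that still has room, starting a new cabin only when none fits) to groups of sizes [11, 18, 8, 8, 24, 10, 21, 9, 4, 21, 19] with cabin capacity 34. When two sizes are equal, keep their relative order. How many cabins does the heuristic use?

5

Sorted descending: 24, 21, 21, 19, 18, 11, 10, 9, 8, 8, 4.
  24 → cabin 1 (new)  [load 24/34]
  21 → cabin 2 (new)  [load 21/34]
  21 → cabin 3 (new)  [load 21/34]
  19 → cabin 4 (new)  [load 19/34]
  18 → cabin 5 (new)  [load 18/34]
  11 → cabin 2  [load 32/34]
  10 → cabin 1  [load 34/34]
  9 → cabin 3  [load 30/34]
  8 → cabin 4  [load 27/34]
  8 → cabin 5  [load 26/34]
  4 → cabin 3  [load 34/34]
5 cabins opened.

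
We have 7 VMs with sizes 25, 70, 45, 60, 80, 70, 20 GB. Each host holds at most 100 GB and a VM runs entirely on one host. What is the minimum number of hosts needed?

5

Total = 80 + 70 + 70 + 60 + 45 + 25 + 20 = 370 GB.
Lower bound: ⌈370/100⌉ = 4 hosts.
A packing using 5 hosts:
  host 1: 80 + 20 = 100
  host 2: 70 + 25 = 95
  host 3: 70 = 70
  host 4: 60 = 60
  host 5: 45 = 45
No arrangement into 4 hosts stays within capacity, so 5 is optimal.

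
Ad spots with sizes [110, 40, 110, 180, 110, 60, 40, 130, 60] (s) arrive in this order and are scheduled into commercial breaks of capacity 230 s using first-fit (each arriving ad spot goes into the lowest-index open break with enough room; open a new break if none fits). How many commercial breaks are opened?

4

  110 → break 1 (new)  [load 110/230]
  40 → break 1  [load 150/230]
  110 → break 2 (new)  [load 110/230]
  180 → break 3 (new)  [load 180/230]
  110 → break 2  [load 220/230]
  60 → break 1  [load 210/230]
  40 → break 3  [load 220/230]
  130 → break 4 (new)  [load 130/230]
  60 → break 4  [load 190/230]
4 commercial breaks opened.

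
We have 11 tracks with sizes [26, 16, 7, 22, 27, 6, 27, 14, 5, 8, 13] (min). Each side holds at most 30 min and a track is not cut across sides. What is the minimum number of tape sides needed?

7

Total = 27 + 27 + 26 + 22 + 16 + 14 + 13 + 8 + 7 + 6 + 5 = 171 min.
Lower bound: ⌈171/30⌉ = 6 tape sides.
A packing using 7 tape sides:
  side 1: 27 = 27
  side 2: 27 = 27
  side 3: 26 = 26
  side 4: 22 + 8 = 30
  side 5: 16 + 14 = 30
  side 6: 13 + 7 + 6 = 26
  side 7: 5 = 5
No arrangement into 6 tape sides stays within capacity, so 7 is optimal.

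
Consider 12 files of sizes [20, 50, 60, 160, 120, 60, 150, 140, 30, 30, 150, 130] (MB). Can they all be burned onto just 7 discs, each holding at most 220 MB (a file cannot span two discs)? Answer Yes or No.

Yes

A valid assignment using 6 discs:
  disc 1: 160 + 60 = 220
  disc 2: 150 + 60 = 210
  disc 3: 150 + 50 + 20 = 220
  disc 4: 140 + 30 + 30 = 200
  disc 5: 130 = 130
  disc 6: 120 = 120
That uses only 6 ≤ 7, so 7 discs are enough.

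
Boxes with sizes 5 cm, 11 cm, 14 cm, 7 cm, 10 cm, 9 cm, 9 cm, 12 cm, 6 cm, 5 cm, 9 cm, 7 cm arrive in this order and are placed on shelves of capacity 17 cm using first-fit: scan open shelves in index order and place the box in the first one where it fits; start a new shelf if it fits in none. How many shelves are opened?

7

  5 → shelf 1 (new)  [load 5/17]
  11 → shelf 1  [load 16/17]
  14 → shelf 2 (new)  [load 14/17]
  7 → shelf 3 (new)  [load 7/17]
  10 → shelf 3  [load 17/17]
  9 → shelf 4 (new)  [load 9/17]
  9 → shelf 5 (new)  [load 9/17]
  12 → shelf 6 (new)  [load 12/17]
  6 → shelf 4  [load 15/17]
  5 → shelf 5  [load 14/17]
  9 → shelf 7 (new)  [load 9/17]
  7 → shelf 7  [load 16/17]
7 shelves opened.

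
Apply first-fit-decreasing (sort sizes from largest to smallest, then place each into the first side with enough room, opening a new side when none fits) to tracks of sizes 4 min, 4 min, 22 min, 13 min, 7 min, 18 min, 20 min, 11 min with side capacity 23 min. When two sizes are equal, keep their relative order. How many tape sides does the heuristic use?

5

Sorted descending: 22, 20, 18, 13, 11, 7, 4, 4.
  22 → side 1 (new)  [load 22/23]
  20 → side 2 (new)  [load 20/23]
  18 → side 3 (new)  [load 18/23]
  13 → side 4 (new)  [load 13/23]
  11 → side 5 (new)  [load 11/23]
  7 → side 4  [load 20/23]
  4 → side 3  [load 22/23]
  4 → side 5  [load 15/23]
5 tape sides opened.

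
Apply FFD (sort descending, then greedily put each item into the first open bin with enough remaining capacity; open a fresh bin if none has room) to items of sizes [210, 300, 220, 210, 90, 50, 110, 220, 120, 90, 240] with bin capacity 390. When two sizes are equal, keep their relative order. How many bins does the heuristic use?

Sorted descending: 300, 240, 220, 220, 210, 210, 120, 110, 90, 90, 50.
  300 → bin 1 (new)  [load 300/390]
  240 → bin 2 (new)  [load 240/390]
  220 → bin 3 (new)  [load 220/390]
  220 → bin 4 (new)  [load 220/390]
  210 → bin 5 (new)  [load 210/390]
  210 → bin 6 (new)  [load 210/390]
  120 → bin 2  [load 360/390]
  110 → bin 3  [load 330/390]
  90 → bin 1  [load 390/390]
  90 → bin 4  [load 310/390]
  50 → bin 3  [load 380/390]
6 bins opened.

6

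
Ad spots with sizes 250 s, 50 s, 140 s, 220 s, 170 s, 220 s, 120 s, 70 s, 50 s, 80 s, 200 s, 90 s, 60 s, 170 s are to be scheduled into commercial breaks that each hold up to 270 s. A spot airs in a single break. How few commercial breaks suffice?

Total = 250 + 220 + 220 + 200 + 170 + 170 + 140 + 120 + 90 + 80 + 70 + 60 + 50 + 50 = 1890 s.
Lower bound: ⌈1890/270⌉ = 7 commercial breaks.
A packing using 8 commercial breaks:
  break 1: 250 = 250
  break 2: 220 + 50 = 270
  break 3: 220 + 50 = 270
  break 4: 200 + 70 = 270
  break 5: 170 + 90 = 260
  break 6: 170 + 80 = 250
  break 7: 140 + 120 = 260
  break 8: 60 = 60
No arrangement into 7 commercial breaks stays within capacity, so 8 is optimal.

8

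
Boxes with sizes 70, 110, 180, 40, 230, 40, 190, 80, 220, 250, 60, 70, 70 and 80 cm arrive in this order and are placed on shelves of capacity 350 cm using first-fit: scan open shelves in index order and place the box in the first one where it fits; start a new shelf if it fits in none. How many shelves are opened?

6

  70 → shelf 1 (new)  [load 70/350]
  110 → shelf 1  [load 180/350]
  180 → shelf 2 (new)  [load 180/350]
  40 → shelf 1  [load 220/350]
  230 → shelf 3 (new)  [load 230/350]
  40 → shelf 1  [load 260/350]
  190 → shelf 4 (new)  [load 190/350]
  80 → shelf 1  [load 340/350]
  220 → shelf 5 (new)  [load 220/350]
  250 → shelf 6 (new)  [load 250/350]
  60 → shelf 2  [load 240/350]
  70 → shelf 2  [load 310/350]
  70 → shelf 3  [load 300/350]
  80 → shelf 4  [load 270/350]
6 shelves opened.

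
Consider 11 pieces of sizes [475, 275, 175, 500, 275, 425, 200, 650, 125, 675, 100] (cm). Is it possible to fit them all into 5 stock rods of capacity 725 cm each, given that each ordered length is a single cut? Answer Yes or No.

No

Total = 3875 cm; ⌈3875/725⌉ = 6.
At least 6 stock rods are required, but only 5 are allowed.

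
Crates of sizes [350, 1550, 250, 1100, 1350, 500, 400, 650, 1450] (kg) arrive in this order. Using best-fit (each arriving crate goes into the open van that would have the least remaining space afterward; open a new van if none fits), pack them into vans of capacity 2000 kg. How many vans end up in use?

  350 → van 1 (new)  [load 350/2000]
  1550 → van 1  [load 1900/2000]
  250 → van 2 (new)  [load 250/2000]
  1100 → van 2  [load 1350/2000]
  1350 → van 3 (new)  [load 1350/2000]
  500 → van 2  [load 1850/2000]
  400 → van 3  [load 1750/2000]
  650 → van 4 (new)  [load 650/2000]
  1450 → van 5 (new)  [load 1450/2000]
5 vans opened.

5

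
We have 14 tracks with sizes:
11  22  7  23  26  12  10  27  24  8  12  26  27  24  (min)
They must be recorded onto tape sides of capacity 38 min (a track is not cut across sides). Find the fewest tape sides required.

Total = 27 + 27 + 26 + 26 + 24 + 24 + 23 + 22 + 12 + 12 + 11 + 10 + 8 + 7 = 259 min.
Lower bound: ⌈259/38⌉ = 7 tape sides.
Also, 8 tracks each exceed 19 min, and no two of those can share a side, so at least 8 tape sides are needed.
A packing using 8 tape sides:
  side 1: 27 + 11 = 38
  side 2: 27 + 10 = 37
  side 3: 26 + 12 = 38
  side 4: 26 + 12 = 38
  side 5: 24 + 8 = 32
  side 6: 24 + 7 = 31
  side 7: 23 = 23
  side 8: 22 = 22
This matches the lower bound, so 8 is optimal.

8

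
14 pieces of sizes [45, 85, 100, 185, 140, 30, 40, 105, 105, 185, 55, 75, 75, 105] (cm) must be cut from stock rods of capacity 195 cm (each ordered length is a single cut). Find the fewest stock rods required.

Total = 185 + 185 + 140 + 105 + 105 + 105 + 100 + 85 + 75 + 75 + 55 + 45 + 40 + 30 = 1330 cm.
Lower bound: ⌈1330/195⌉ = 7 stock rods.
A packing using 8 stock rods:
  stock rod 1: 185 = 185
  stock rod 2: 185 = 185
  stock rod 3: 140 + 55 = 195
  stock rod 4: 105 + 85 = 190
  stock rod 5: 105 + 75 = 180
  stock rod 6: 105 + 75 = 180
  stock rod 7: 100 + 45 + 40 = 185
  stock rod 8: 30 = 30
No arrangement into 7 stock rods stays within capacity, so 8 is optimal.

8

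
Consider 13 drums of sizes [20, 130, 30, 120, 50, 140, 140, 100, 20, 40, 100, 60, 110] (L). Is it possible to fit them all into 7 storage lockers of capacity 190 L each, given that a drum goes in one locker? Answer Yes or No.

A valid assignment using 7 storage lockers:
  locker 1: 140 + 50 = 190
  locker 2: 140 + 40 = 180
  locker 3: 130 + 60 = 190
  locker 4: 120 + 30 + 20 + 20 = 190
  locker 5: 110 = 110
  locker 6: 100 = 100
  locker 7: 100 = 100
Every load is within 190 L, so 7 storage lockers suffice.

Yes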